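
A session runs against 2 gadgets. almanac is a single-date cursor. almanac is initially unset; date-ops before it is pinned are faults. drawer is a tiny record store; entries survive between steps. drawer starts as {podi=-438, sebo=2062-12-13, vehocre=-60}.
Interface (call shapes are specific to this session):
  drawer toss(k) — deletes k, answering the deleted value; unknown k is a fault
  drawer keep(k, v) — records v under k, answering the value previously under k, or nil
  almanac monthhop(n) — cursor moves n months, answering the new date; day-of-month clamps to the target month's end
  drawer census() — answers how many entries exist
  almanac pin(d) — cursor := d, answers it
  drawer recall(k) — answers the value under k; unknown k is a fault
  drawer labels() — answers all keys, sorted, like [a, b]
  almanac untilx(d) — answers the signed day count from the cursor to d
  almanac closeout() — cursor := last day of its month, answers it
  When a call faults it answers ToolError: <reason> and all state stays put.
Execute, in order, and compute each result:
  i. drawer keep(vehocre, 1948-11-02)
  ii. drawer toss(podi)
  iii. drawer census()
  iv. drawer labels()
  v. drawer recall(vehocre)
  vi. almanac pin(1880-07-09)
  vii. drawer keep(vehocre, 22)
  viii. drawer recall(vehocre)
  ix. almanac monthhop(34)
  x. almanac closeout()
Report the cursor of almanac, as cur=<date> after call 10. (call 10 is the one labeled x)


Answer: cur=1883-05-31

Derivation:
I use drawer keep on k: vehocre, v: 1948-11-02, → -60.
Next I call drawer toss on k: podi, and see -438.
Calling drawer census(), giving 2.
I use drawer labels, yielding [sebo, vehocre].
Next I call drawer recall on k: vehocre, → 1948-11-02.
I run almanac pin on d: 1880-07-09: 1880-07-09.
Next I call drawer keep on k: vehocre, v: 22: 1948-11-02.
I call drawer recall on k: vehocre, and observe 22.
Using almanac monthhop on n: 34: 1883-05-09.
I invoke almanac closeout(), and observe 1883-05-31.


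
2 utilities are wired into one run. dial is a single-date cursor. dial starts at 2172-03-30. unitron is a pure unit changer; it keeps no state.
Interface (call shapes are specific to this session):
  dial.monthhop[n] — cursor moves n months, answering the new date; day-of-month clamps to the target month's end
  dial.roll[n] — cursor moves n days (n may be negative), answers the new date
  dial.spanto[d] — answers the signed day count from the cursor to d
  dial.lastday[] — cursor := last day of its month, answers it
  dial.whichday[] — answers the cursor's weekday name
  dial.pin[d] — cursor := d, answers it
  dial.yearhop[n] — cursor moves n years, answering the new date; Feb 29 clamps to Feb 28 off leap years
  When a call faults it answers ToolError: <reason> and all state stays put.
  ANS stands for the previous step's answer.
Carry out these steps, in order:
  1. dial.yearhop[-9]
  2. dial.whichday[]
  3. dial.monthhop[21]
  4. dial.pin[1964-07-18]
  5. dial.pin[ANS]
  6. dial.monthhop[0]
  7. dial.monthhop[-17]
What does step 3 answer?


~$ yearhop n='-9'
:: 2163-03-30
~$ whichday
:: Wednesday
~$ monthhop n='21'
:: 2164-12-30
~$ pin d='1964-07-18'
:: 1964-07-18
~$ pin d='ANS'
:: 1964-07-18
~$ monthhop n='0'
:: 1964-07-18
~$ monthhop n='-17'
:: 1963-02-18

Answer: 2164-12-30


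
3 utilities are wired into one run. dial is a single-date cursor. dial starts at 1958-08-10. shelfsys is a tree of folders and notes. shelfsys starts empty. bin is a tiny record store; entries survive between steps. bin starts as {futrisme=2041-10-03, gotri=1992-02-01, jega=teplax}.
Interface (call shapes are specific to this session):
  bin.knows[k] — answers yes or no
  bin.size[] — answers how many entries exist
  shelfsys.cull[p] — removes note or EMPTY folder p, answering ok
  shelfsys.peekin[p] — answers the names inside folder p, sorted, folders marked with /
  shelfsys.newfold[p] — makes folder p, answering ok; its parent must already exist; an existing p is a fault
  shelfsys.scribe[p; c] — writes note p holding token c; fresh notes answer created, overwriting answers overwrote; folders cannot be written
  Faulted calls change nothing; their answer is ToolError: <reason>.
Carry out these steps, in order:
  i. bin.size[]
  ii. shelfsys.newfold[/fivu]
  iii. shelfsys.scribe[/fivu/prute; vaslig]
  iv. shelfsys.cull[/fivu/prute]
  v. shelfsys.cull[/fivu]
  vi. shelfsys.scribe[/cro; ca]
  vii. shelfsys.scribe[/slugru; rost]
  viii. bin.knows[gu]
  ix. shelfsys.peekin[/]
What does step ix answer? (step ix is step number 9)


;; 1. size() ~> 3
;; 2. newfold(/fivu) ~> ok
;; 3. scribe(/fivu/prute, vaslig) ~> created
;; 4. cull(/fivu/prute) ~> ok
;; 5. cull(/fivu) ~> ok
;; 6. scribe(/cro, ca) ~> created
;; 7. scribe(/slugru, rost) ~> created
;; 8. knows(gu) ~> no
;; 9. peekin(/) ~> [cro, slugru]

Answer: [cro, slugru]


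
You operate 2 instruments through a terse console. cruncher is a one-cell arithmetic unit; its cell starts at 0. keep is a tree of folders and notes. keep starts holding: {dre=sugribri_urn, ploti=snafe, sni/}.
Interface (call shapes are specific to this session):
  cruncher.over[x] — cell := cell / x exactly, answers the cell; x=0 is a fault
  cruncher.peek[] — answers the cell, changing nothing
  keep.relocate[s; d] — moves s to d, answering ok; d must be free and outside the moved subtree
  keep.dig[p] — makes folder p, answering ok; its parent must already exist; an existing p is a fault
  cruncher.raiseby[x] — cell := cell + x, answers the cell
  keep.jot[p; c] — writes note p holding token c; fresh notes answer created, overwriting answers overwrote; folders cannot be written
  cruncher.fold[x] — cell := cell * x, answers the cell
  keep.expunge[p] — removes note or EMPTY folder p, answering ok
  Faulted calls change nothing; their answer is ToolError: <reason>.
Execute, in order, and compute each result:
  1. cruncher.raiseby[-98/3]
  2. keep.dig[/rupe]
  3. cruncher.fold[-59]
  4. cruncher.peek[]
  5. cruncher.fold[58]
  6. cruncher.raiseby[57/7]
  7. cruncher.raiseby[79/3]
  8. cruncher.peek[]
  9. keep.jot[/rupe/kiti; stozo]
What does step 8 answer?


Answer: 2348216/21

Derivation:
% cruncher.raiseby x=-98/3
[out] -98/3
% keep.dig p=/rupe
[out] ok
% cruncher.fold x=-59
[out] 5782/3
% cruncher.peek
[out] 5782/3
% cruncher.fold x=58
[out] 335356/3
% cruncher.raiseby x=57/7
[out] 2347663/21
% cruncher.raiseby x=79/3
[out] 2348216/21
% cruncher.peek
[out] 2348216/21
% keep.jot p=/rupe/kiti c=stozo
[out] created


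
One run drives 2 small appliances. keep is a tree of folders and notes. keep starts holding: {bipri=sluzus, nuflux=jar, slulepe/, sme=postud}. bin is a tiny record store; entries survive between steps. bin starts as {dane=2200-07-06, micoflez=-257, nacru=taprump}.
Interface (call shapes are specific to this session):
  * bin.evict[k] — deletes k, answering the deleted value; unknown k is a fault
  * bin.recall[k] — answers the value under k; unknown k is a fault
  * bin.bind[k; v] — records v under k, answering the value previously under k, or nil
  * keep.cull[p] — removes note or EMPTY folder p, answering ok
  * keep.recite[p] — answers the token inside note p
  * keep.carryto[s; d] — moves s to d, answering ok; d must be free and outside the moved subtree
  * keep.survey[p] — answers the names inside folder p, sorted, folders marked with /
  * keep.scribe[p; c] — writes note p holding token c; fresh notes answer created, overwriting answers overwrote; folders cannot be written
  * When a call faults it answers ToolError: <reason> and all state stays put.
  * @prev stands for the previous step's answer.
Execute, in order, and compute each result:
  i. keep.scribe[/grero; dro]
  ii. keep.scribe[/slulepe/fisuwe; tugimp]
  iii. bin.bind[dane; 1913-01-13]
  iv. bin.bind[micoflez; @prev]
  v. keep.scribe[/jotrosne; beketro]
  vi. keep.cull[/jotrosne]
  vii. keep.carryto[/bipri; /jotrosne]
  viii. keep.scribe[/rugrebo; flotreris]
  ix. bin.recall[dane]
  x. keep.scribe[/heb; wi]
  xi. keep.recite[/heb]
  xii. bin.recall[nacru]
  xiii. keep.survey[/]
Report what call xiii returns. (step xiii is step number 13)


I call keep.scribe passing p='/grero', c='dro', yielding created.
Then keep.scribe passing p='/slulepe/fisuwe', c='tugimp', and get created.
I invoke bin.bind passing k='dane', v='1913-01-13', — result: 2200-07-06.
Calling bin.bind passing k='micoflez', v='@prev', yielding -257.
Invoking keep.scribe passing p='/jotrosne', c='beketro', and observe created.
Invoking keep.cull passing p='/jotrosne', giving ok.
Using keep.carryto passing s='/bipri', d='/jotrosne', → ok.
Next I call keep.scribe passing p='/rugrebo', c='flotreris', yielding created.
I call bin.recall passing k='dane', which returns 1913-01-13.
I invoke keep.scribe passing p='/heb', c='wi', yielding created.
Invoking keep.recite passing p='/heb', → wi.
Next I call bin.recall passing k='nacru', → taprump.
Now I run keep.survey passing p='/', → [grero, heb, jotrosne, nuflux, rugrebo, slulepe/, sme].

Answer: [grero, heb, jotrosne, nuflux, rugrebo, slulepe/, sme]


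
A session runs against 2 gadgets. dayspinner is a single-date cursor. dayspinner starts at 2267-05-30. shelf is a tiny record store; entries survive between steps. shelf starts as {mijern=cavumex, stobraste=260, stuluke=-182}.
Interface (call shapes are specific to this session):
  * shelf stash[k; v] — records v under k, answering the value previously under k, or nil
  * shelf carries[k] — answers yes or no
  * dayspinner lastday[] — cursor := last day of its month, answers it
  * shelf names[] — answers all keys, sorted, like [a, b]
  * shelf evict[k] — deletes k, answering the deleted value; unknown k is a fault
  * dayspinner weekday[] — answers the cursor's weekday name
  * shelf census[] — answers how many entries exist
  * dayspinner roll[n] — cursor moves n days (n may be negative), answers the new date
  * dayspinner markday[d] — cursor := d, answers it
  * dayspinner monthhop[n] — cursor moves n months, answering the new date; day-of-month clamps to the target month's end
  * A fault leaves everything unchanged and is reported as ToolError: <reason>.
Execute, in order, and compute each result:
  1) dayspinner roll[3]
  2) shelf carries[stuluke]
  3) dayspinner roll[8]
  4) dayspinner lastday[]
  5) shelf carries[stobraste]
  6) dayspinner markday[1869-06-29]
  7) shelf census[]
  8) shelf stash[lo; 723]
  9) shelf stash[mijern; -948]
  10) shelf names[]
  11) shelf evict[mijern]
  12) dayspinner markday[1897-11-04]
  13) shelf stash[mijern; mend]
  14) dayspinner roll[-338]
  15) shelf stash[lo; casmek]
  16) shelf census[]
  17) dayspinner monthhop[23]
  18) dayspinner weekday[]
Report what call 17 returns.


Calling dayspinner roll on 3, and observe 2267-06-02.
Invoking shelf carries on stuluke, which returns yes.
Calling dayspinner roll on 8, and observe 2267-06-10.
Now I run dayspinner lastday(): 2267-06-30.
Next I call shelf carries on stobraste, yielding yes.
I call dayspinner markday on 1869-06-29, and see 1869-06-29.
Next I call shelf census(), and observe 3.
Then shelf stash on lo, 723, and observe nil.
I invoke shelf stash on mijern, -948, which returns cavumex.
I use shelf names(), — result: [lo, mijern, stobraste, stuluke].
Next I call shelf evict on mijern: -948.
I call dayspinner markday on 1897-11-04, yielding 1897-11-04.
I use shelf stash on mijern, mend, — result: nil.
I run dayspinner roll on -338, — result: 1896-12-01.
I use shelf stash on lo, casmek: 723.
I call shelf census, → 4.
Next I call dayspinner monthhop on 23: 1898-11-01.
Now I run dayspinner weekday(): Tuesday.

Answer: 1898-11-01


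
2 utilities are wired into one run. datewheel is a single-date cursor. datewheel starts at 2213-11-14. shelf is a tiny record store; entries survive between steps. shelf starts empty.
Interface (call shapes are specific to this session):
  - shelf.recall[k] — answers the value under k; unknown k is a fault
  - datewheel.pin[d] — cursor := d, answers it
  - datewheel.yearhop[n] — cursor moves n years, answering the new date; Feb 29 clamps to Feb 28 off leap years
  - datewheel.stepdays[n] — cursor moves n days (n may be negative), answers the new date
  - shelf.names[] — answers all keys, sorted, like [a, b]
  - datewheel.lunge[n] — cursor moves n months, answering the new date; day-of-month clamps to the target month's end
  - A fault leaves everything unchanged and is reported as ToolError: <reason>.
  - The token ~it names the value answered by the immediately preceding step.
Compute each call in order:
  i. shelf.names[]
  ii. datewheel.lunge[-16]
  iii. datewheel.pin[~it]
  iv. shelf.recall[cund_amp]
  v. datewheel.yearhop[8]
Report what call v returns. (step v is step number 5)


CALL shelf.names[]
RET  []
CALL datewheel.lunge[n='-16']
RET  2212-07-14
CALL datewheel.pin[d='~it']
RET  2212-07-14
CALL shelf.recall[k='cund_amp']
RET  ToolError: no such key cund_amp
CALL datewheel.yearhop[n='8']
RET  2220-07-14

Answer: 2220-07-14


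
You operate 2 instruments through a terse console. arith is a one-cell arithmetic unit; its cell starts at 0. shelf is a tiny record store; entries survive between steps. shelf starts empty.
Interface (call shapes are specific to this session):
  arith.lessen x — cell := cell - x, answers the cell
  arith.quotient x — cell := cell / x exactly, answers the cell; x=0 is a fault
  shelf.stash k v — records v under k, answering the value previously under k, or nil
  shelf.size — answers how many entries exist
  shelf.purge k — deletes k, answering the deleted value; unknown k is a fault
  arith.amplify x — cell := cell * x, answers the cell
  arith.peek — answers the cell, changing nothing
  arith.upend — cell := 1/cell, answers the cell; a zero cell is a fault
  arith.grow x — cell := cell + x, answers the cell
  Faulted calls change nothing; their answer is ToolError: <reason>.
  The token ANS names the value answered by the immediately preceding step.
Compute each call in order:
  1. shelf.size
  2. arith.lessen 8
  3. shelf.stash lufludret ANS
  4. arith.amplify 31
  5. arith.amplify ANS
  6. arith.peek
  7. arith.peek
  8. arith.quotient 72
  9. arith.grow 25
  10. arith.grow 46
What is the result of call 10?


→ shelf.size()
← 0
→ arith.lessen(x: 8)
← -8
→ shelf.stash(k: lufludret, v: ANS)
← nil
→ arith.amplify(x: 31)
← -248
→ arith.amplify(x: ANS)
← 61504
→ arith.peek()
← 61504
→ arith.peek()
← 61504
→ arith.quotient(x: 72)
← 7688/9
→ arith.grow(x: 25)
← 7913/9
→ arith.grow(x: 46)
← 8327/9

Answer: 8327/9


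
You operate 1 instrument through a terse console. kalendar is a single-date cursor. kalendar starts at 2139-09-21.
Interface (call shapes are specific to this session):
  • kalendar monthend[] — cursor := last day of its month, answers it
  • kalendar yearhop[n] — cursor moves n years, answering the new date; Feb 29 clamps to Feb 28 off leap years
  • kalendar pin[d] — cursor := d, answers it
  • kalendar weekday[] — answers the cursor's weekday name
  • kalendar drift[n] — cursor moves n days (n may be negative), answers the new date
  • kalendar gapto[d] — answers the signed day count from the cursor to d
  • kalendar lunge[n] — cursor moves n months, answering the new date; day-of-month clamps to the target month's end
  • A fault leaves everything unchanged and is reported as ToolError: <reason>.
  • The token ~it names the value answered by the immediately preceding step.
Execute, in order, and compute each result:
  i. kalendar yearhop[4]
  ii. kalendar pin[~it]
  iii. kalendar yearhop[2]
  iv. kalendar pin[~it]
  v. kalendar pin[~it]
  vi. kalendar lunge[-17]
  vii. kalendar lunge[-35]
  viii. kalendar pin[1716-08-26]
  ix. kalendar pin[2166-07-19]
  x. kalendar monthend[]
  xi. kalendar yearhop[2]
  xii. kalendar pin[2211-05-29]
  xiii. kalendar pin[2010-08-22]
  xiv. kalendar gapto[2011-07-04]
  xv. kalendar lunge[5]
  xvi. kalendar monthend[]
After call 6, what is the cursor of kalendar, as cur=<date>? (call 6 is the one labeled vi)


Answer: cur=2144-04-21

Derivation:
[in] kalendar yearhop n=4
= 2143-09-21
[in] kalendar pin d=~it
= 2143-09-21
[in] kalendar yearhop n=2
= 2145-09-21
[in] kalendar pin d=~it
= 2145-09-21
[in] kalendar pin d=~it
= 2145-09-21
[in] kalendar lunge n=-17
= 2144-04-21
[in] kalendar lunge n=-35
= 2141-05-21
[in] kalendar pin d=1716-08-26
= 1716-08-26
[in] kalendar pin d=2166-07-19
= 2166-07-19
[in] kalendar monthend
= 2166-07-31
[in] kalendar yearhop n=2
= 2168-07-31
[in] kalendar pin d=2211-05-29
= 2211-05-29
[in] kalendar pin d=2010-08-22
= 2010-08-22
[in] kalendar gapto d=2011-07-04
= 316
[in] kalendar lunge n=5
= 2011-01-22
[in] kalendar monthend
= 2011-01-31


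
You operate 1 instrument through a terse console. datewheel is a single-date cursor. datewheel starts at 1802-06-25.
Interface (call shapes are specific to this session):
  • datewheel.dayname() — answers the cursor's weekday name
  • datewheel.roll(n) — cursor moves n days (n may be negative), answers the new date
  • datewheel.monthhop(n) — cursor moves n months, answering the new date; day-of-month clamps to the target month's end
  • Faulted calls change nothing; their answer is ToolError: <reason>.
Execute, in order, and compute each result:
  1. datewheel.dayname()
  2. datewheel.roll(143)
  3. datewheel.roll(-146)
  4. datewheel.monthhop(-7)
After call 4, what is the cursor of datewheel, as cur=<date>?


Answer: cur=1801-11-22

Derivation:
CALL dayname[]
RET  Friday
CALL roll[n→143]
RET  1802-11-15
CALL roll[n→-146]
RET  1802-06-22
CALL monthhop[n→-7]
RET  1801-11-22


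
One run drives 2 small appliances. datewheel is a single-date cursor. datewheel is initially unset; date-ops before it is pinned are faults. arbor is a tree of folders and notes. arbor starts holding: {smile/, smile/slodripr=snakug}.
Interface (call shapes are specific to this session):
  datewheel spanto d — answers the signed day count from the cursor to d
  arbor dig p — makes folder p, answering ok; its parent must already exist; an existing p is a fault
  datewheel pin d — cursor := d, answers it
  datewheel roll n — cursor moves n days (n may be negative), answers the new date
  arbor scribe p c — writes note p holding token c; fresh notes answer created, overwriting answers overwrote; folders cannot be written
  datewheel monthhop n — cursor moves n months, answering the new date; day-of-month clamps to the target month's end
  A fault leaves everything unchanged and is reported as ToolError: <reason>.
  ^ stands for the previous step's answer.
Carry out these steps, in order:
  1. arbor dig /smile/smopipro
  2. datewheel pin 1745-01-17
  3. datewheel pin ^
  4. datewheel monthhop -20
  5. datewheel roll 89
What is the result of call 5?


>> arbor dig(p='/smile/smopipro')
<< ok
>> datewheel pin(d='1745-01-17')
<< 1745-01-17
>> datewheel pin(d='^')
<< 1745-01-17
>> datewheel monthhop(n='-20')
<< 1743-05-17
>> datewheel roll(n='89')
<< 1743-08-14

Answer: 1743-08-14


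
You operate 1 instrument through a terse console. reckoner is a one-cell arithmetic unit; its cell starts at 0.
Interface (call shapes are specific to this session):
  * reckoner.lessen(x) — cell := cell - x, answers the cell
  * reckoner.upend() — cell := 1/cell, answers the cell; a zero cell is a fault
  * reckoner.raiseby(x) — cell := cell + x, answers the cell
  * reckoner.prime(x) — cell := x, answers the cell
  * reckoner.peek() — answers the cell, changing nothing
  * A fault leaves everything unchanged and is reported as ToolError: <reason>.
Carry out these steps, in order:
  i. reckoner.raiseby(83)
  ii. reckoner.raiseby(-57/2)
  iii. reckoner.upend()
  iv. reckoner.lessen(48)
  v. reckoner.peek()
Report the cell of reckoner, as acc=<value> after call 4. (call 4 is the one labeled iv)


Answer: acc=-5230/109

Derivation:
;; 1. reckoner.raiseby(x→83) => 83
;; 2. reckoner.raiseby(x→-57/2) => 109/2
;; 3. reckoner.upend() => 2/109
;; 4. reckoner.lessen(x→48) => -5230/109
;; 5. reckoner.peek() => -5230/109


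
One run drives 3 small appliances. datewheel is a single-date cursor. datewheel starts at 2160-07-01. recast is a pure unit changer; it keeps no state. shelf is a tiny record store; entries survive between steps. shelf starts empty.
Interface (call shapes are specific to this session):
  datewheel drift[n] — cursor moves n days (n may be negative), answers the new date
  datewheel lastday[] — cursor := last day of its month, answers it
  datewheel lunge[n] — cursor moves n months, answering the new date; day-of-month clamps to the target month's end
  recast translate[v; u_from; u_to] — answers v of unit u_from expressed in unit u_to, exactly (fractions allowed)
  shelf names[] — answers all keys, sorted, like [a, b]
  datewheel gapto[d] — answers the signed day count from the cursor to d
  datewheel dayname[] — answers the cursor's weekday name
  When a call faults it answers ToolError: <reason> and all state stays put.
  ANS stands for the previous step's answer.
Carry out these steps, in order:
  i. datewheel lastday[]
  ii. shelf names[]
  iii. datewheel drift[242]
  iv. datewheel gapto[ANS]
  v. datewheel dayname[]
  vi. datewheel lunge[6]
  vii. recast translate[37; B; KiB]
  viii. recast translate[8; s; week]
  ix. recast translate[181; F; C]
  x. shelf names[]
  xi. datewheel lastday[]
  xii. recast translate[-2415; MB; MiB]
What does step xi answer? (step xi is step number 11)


Answer: 2161-09-30

Derivation:
# datewheel lastday() == 2160-07-31
# shelf names() == []
# datewheel drift(n=242) == 2161-03-30
# datewheel gapto(d=ANS) == 0
# datewheel dayname() == Monday
# datewheel lunge(n=6) == 2161-09-30
# recast translate(v=37, u_from=B, u_to=KiB) == 37/1024
# recast translate(v=8, u_from=s, u_to=week) == 1/75600
# recast translate(v=181, u_from=F, u_to=C) == 745/9
# shelf names() == []
# datewheel lastday() == 2161-09-30
# recast translate(v=-2415, u_from=MB, u_to=MiB) == -37734375/16384


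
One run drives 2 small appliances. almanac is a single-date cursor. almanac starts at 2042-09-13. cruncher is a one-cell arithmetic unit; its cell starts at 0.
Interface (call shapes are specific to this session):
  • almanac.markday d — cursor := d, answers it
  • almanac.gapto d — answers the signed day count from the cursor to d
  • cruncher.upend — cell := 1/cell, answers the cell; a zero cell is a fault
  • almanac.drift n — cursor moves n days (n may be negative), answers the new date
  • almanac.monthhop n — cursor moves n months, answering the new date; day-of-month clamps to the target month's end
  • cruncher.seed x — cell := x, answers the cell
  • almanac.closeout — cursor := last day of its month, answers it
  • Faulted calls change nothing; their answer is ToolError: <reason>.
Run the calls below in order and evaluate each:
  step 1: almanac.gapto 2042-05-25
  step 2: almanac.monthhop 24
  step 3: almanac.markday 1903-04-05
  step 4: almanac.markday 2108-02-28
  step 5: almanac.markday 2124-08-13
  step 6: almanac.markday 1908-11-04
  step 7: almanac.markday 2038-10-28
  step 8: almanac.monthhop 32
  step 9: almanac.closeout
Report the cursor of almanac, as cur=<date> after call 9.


$ gapto d: 2042-05-25
:: -111
$ monthhop n: 24
:: 2044-09-13
$ markday d: 1903-04-05
:: 1903-04-05
$ markday d: 2108-02-28
:: 2108-02-28
$ markday d: 2124-08-13
:: 2124-08-13
$ markday d: 1908-11-04
:: 1908-11-04
$ markday d: 2038-10-28
:: 2038-10-28
$ monthhop n: 32
:: 2041-06-28
$ closeout
:: 2041-06-30

Answer: cur=2041-06-30


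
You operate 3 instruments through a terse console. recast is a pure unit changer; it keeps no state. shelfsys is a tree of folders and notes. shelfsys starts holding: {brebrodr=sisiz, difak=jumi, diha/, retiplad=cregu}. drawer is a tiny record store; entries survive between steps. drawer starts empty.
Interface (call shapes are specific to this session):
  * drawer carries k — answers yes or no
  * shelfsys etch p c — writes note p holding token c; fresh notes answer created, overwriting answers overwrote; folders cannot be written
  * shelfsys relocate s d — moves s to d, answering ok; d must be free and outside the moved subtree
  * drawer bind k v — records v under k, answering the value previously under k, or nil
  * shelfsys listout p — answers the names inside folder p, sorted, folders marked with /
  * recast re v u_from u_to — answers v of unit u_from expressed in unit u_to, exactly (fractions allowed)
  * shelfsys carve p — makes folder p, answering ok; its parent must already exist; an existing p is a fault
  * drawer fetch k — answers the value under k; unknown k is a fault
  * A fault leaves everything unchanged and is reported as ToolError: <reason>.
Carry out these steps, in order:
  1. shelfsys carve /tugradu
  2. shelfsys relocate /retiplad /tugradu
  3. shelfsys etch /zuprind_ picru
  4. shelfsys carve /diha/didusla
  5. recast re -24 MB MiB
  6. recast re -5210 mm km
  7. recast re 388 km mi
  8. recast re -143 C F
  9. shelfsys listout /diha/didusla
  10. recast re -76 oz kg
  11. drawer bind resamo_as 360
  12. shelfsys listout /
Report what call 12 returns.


Answer: [brebrodr, difak, diha/, retiplad, tugradu/, zuprind_]

Derivation:
I try shelfsys carve with p=/tugradu, which returns ok.
I try shelfsys relocate with s=/retiplad, d=/tugradu, and get ToolError: exists.
I invoke shelfsys etch with p=/zuprind_, c=picru: created.
I invoke shelfsys carve with p=/diha/didusla, and see ok.
I invoke recast re with v=-24, u_from=MB, u_to=MiB, yielding -46875/2048.
I try recast re with v=-5210, u_from=mm, u_to=km, yielding -521/100000.
Now I run recast re with v=388, u_from=km, u_to=mi: 3031250/12573.
Next I call recast re with v=-143, u_from=C, u_to=F, giving -1127/5.
Next I call shelfsys listout with p=/diha/didusla, → [].
Then recast re with v=-76, u_from=oz, u_to=kg, which returns -861825503/400000000.
Next I call drawer bind with k=resamo_as, v=360, and observe nil.
Then shelfsys listout with p=/, → [brebrodr, difak, diha/, retiplad, tugradu/, zuprind_].


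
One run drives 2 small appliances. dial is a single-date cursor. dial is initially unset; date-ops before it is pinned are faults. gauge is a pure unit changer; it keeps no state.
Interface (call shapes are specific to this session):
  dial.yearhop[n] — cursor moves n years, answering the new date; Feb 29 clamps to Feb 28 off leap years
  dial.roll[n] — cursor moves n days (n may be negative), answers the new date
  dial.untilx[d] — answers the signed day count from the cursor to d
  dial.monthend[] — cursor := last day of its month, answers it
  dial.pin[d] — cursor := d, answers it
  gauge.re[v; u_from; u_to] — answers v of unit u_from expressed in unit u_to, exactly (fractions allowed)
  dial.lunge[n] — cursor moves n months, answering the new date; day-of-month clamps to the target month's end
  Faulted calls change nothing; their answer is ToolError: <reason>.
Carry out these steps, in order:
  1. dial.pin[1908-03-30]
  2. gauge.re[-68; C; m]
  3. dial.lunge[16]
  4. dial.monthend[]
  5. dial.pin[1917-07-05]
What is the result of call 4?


[in] pin d='1908-03-30'
:: 1908-03-30
[in] re v='-68' u_from='C' u_to='m'
:: ToolError: incompatible units
[in] lunge n='16'
:: 1909-07-30
[in] monthend
:: 1909-07-31
[in] pin d='1917-07-05'
:: 1917-07-05

Answer: 1909-07-31


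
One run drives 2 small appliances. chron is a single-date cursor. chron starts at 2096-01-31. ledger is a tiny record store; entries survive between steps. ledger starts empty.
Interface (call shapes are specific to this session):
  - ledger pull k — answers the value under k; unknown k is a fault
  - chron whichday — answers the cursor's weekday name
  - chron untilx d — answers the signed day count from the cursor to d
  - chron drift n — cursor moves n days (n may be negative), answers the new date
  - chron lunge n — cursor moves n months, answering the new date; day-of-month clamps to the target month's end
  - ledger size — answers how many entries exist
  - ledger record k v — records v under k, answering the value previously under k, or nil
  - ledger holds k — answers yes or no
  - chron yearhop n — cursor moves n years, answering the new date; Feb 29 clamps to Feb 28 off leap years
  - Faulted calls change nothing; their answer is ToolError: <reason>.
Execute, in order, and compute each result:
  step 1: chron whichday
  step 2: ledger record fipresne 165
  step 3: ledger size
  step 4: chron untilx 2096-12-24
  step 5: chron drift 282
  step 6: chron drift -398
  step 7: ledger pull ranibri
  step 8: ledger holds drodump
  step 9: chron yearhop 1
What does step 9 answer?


Answer: 2096-10-07

Derivation:
# chron whichday() -> Tuesday
# ledger record(k→fipresne, v→165) -> nil
# ledger size() -> 1
# chron untilx(d→2096-12-24) -> 328
# chron drift(n→282) -> 2096-11-08
# chron drift(n→-398) -> 2095-10-07
# ledger pull(k→ranibri) -> ToolError: no such key ranibri
# ledger holds(k→drodump) -> no
# chron yearhop(n→1) -> 2096-10-07


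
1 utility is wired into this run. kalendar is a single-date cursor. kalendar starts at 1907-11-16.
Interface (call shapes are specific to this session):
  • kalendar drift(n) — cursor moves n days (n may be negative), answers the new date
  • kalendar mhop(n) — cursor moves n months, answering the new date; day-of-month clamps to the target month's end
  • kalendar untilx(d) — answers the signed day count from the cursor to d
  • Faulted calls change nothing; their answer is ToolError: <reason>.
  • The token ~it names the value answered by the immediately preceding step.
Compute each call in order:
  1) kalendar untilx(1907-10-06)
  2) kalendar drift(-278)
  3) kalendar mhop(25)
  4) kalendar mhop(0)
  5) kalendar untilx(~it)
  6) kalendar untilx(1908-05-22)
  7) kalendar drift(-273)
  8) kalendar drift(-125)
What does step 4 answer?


[in] kalendar untilx d='1907-10-06'
  -41
[in] kalendar drift n='-278'
  1907-02-11
[in] kalendar mhop n='25'
  1909-03-11
[in] kalendar mhop n='0'
  1909-03-11
[in] kalendar untilx d='~it'
  0
[in] kalendar untilx d='1908-05-22'
  -293
[in] kalendar drift n='-273'
  1908-06-11
[in] kalendar drift n='-125'
  1908-02-07

Answer: 1909-03-11


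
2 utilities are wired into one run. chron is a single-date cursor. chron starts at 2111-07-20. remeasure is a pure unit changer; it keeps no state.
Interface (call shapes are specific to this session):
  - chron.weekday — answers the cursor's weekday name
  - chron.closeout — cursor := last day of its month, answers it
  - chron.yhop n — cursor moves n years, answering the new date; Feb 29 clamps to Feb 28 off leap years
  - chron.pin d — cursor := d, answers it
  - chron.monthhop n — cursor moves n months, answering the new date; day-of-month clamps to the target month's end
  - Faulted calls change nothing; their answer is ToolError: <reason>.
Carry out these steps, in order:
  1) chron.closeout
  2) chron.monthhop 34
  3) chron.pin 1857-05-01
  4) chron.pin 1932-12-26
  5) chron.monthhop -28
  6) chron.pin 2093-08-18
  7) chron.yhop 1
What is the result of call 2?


CALL chron.closeout[]
RET  2111-07-31
CALL chron.monthhop[n=34]
RET  2114-05-31
CALL chron.pin[d=1857-05-01]
RET  1857-05-01
CALL chron.pin[d=1932-12-26]
RET  1932-12-26
CALL chron.monthhop[n=-28]
RET  1930-08-26
CALL chron.pin[d=2093-08-18]
RET  2093-08-18
CALL chron.yhop[n=1]
RET  2094-08-18

Answer: 2114-05-31


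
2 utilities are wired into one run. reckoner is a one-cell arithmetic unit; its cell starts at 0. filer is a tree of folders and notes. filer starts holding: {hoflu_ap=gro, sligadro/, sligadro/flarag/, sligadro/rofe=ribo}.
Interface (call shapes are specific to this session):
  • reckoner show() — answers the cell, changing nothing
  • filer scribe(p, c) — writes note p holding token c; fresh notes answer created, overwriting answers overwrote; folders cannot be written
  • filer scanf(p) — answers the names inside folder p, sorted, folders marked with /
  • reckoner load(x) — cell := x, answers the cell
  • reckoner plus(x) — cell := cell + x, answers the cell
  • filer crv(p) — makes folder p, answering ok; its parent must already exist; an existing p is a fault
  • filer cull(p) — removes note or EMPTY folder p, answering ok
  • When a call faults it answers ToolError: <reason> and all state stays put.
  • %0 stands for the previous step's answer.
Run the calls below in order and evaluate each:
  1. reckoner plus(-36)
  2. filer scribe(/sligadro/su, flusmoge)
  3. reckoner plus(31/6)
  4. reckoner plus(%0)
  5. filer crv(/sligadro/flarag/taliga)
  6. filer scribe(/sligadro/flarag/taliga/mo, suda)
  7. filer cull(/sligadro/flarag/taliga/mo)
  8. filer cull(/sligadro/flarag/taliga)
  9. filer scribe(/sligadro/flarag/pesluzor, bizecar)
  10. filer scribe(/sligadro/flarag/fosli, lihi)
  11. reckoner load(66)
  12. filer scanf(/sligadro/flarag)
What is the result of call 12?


Answer: [fosli, pesluzor]

Derivation:
~$ reckoner plus x→-36
  -36
~$ filer scribe p→/sligadro/su c→flusmoge
  created
~$ reckoner plus x→31/6
  -185/6
~$ reckoner plus x→%0
  -185/3
~$ filer crv p→/sligadro/flarag/taliga
  ok
~$ filer scribe p→/sligadro/flarag/taliga/mo c→suda
  created
~$ filer cull p→/sligadro/flarag/taliga/mo
  ok
~$ filer cull p→/sligadro/flarag/taliga
  ok
~$ filer scribe p→/sligadro/flarag/pesluzor c→bizecar
  created
~$ filer scribe p→/sligadro/flarag/fosli c→lihi
  created
~$ reckoner load x→66
  66
~$ filer scanf p→/sligadro/flarag
  [fosli, pesluzor]


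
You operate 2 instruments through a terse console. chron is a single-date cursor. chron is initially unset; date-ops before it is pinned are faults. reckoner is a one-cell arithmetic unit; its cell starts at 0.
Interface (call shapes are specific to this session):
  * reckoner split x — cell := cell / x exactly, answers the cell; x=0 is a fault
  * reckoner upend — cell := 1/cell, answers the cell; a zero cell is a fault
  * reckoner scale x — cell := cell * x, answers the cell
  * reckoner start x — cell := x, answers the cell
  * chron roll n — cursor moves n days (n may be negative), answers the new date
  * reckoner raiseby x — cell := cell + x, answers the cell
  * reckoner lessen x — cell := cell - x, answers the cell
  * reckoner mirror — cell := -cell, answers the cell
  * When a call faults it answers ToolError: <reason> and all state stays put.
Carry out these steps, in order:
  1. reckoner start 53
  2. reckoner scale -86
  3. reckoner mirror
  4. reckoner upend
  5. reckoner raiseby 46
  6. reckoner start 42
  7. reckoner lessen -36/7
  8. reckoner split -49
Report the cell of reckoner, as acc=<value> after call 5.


[in] reckoner start x: 53
= 53
[in] reckoner scale x: -86
= -4558
[in] reckoner mirror
= 4558
[in] reckoner upend
= 1/4558
[in] reckoner raiseby x: 46
= 209669/4558
[in] reckoner start x: 42
= 42
[in] reckoner lessen x: -36/7
= 330/7
[in] reckoner split x: -49
= -330/343

Answer: acc=209669/4558


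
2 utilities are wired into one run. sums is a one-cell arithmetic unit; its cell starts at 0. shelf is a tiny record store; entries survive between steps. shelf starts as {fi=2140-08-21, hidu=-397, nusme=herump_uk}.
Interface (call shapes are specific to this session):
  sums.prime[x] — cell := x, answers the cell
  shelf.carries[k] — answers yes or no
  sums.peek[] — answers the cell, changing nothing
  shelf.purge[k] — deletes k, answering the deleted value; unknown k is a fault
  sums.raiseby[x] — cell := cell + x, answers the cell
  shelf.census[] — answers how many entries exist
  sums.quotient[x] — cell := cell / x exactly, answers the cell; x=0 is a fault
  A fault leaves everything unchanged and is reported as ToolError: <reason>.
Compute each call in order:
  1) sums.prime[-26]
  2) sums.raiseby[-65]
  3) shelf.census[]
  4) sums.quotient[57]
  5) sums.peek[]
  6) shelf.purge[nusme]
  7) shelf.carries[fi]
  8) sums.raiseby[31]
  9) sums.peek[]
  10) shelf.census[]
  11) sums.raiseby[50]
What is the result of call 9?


% 1. sums.prime(x=-26) == -26
% 2. sums.raiseby(x=-65) == -91
% 3. shelf.census() == 3
% 4. sums.quotient(x=57) == -91/57
% 5. sums.peek() == -91/57
% 6. shelf.purge(k=nusme) == herump_uk
% 7. shelf.carries(k=fi) == yes
% 8. sums.raiseby(x=31) == 1676/57
% 9. sums.peek() == 1676/57
% 10. shelf.census() == 2
% 11. sums.raiseby(x=50) == 4526/57

Answer: 1676/57


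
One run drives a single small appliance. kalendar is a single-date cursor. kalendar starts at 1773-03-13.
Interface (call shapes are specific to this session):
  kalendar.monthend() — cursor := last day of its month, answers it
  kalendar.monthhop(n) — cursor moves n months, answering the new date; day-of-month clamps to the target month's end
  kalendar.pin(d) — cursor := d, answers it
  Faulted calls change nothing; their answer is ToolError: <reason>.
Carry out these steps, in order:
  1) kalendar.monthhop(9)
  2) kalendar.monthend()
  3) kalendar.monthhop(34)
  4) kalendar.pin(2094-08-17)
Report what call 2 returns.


Answer: 1773-12-31

Derivation:
Now I run monthhop on n=9, yielding 1773-12-13.
I run monthend(), → 1773-12-31.
I call monthhop on n=34, and see 1776-10-31.
Now I run pin on d=2094-08-17, which returns 2094-08-17.


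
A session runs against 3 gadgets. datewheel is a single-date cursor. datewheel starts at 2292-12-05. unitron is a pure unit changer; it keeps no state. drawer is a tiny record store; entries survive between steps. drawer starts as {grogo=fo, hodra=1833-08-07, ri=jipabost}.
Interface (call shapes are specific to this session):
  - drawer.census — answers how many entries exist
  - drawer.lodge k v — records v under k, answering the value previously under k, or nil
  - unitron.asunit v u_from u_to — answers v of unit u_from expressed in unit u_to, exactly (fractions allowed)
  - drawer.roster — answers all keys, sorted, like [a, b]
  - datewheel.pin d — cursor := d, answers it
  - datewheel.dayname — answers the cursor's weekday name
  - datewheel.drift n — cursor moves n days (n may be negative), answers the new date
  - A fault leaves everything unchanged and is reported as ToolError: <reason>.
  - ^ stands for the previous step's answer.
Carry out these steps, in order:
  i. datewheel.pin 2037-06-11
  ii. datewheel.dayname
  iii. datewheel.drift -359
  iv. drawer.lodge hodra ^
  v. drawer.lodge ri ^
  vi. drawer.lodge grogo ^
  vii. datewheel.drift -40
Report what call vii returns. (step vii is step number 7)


Answer: 2036-05-08

Derivation:
-> pin(2037-06-11)
<- 2037-06-11
-> dayname()
<- Thursday
-> drift(-359)
<- 2036-06-17
-> lodge(hodra, ^)
<- 1833-08-07
-> lodge(ri, ^)
<- jipabost
-> lodge(grogo, ^)
<- fo
-> drift(-40)
<- 2036-05-08


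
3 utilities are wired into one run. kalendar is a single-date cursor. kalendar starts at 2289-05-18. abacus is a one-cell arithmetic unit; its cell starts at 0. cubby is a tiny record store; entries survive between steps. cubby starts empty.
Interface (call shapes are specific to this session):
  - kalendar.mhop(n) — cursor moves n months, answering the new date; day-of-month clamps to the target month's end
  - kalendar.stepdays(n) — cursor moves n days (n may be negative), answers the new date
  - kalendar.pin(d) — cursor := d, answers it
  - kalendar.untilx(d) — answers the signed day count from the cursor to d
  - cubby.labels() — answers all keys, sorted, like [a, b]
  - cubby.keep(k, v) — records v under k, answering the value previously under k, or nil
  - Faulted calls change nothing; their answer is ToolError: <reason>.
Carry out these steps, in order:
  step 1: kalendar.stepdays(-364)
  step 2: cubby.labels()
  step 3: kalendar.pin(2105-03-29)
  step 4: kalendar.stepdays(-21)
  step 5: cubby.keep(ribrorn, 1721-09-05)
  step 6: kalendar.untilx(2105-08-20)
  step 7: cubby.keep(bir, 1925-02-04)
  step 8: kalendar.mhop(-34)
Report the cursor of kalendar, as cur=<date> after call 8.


Answer: cur=2102-05-08

Derivation:
-- 1. kalendar.stepdays(-364) => 2288-05-19
-- 2. cubby.labels() => []
-- 3. kalendar.pin(2105-03-29) => 2105-03-29
-- 4. kalendar.stepdays(-21) => 2105-03-08
-- 5. cubby.keep(ribrorn, 1721-09-05) => nil
-- 6. kalendar.untilx(2105-08-20) => 165
-- 7. cubby.keep(bir, 1925-02-04) => nil
-- 8. kalendar.mhop(-34) => 2102-05-08
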